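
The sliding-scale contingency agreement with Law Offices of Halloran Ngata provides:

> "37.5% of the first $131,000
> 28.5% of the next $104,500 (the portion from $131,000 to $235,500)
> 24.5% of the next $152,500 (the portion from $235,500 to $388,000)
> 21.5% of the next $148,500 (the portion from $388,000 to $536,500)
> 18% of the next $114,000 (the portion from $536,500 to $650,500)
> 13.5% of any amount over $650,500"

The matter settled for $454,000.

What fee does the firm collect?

$130,460.00

First $131,000 at 37.5% = $49,125.00
Next $104,500 at 28.5% = $29,782.50
Next $152,500 at 24.5% = $37,362.50
Remaining $66,000 at 21.5% = $14,190.00
Fee: $49,125.00 + $29,782.50 + $37,362.50 + $14,190.00 = $130,460.00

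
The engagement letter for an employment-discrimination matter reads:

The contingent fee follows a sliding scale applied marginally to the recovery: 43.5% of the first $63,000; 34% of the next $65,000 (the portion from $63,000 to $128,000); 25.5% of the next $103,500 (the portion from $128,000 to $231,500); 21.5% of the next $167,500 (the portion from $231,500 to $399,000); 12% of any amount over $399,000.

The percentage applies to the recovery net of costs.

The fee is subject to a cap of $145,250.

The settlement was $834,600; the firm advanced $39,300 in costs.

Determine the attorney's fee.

$145,250.00

Fee base (net of costs): $834,600 − $39,300 = $795,300
First $63,000 at 43.5% = $27,405.00
Next $65,000 at 34% = $22,100.00
Next $103,500 at 25.5% = $26,392.50
Next $167,500 at 21.5% = $36,012.50
Remaining $396,300 at 12% = $47,556.00
Fee: $27,405.00 + $22,100.00 + $26,392.50 + $36,012.50 + $47,556.00 = $159,466.00
$159,466.00 exceeds the $145,250 cap, so the fee is capped at $145,250.00.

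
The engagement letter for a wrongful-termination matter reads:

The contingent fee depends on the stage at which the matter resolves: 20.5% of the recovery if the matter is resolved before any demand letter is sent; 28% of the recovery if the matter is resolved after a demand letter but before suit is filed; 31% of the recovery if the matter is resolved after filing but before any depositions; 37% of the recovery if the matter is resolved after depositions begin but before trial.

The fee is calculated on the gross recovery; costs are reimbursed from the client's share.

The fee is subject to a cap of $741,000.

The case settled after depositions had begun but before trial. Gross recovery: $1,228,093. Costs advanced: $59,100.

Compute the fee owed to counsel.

Fee base is the gross recovery, $1,228,093; costs are reimbursed separately.
The matter settled after depositions had begun but before trial, so the 37% rate applies.
$1,228,093 × 37% = $454,394.41
$454,394.41 is under the $741,000 cap.

$454,394.41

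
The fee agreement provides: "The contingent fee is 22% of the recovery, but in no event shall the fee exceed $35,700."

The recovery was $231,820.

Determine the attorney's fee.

$35,700.00

22% of $231,820 = $51,000.40
That exceeds the $35,700 cap, so the fee is capped at $35,700.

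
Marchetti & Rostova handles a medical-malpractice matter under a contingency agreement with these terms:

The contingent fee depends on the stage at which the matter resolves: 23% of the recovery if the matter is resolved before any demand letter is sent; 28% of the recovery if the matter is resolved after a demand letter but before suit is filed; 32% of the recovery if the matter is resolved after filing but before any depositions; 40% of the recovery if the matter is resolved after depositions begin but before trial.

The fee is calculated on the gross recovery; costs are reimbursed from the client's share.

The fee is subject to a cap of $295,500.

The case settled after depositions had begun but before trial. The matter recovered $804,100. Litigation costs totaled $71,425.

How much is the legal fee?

$295,500.00

Fee base is the gross recovery, $804,100; costs are reimbursed separately.
The matter settled after depositions had begun but before trial, so the 40% rate applies.
$804,100 × 40% = $321,640.00
$321,640.00 exceeds the $295,500 cap, so the fee is capped at $295,500.00.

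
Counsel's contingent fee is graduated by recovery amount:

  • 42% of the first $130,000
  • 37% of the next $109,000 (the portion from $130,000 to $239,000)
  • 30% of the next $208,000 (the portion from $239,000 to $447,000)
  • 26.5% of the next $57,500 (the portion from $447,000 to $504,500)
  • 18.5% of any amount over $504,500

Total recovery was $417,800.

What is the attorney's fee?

$148,570.00

First $130,000 at 42% = $54,600.00
Next $109,000 at 37% = $40,330.00
Remaining $178,800 at 30% = $53,640.00
Fee: $54,600.00 + $40,330.00 + $53,640.00 = $148,570.00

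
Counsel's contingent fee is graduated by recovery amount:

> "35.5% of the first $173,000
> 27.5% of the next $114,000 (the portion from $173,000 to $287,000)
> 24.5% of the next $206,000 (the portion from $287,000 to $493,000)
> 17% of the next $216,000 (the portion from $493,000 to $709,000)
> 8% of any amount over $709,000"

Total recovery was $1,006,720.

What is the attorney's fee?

$203,772.60

First $173,000 at 35.5% = $61,415.00
Next $114,000 at 27.5% = $31,350.00
Next $206,000 at 24.5% = $50,470.00
Next $216,000 at 17% = $36,720.00
Remaining $297,720 at 8% = $23,817.60
Fee: $61,415.00 + $31,350.00 + $50,470.00 + $36,720.00 + $23,817.60 = $203,772.60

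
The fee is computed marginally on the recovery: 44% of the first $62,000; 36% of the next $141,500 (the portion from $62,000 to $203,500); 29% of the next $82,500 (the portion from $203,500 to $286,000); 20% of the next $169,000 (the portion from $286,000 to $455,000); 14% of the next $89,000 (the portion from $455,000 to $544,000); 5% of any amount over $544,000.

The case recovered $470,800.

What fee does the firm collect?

First $62,000 at 44% = $27,280.00
Next $141,500 at 36% = $50,940.00
Next $82,500 at 29% = $23,925.00
Next $169,000 at 20% = $33,800.00
Remaining $15,800 at 14% = $2,212.00
Fee: $27,280.00 + $50,940.00 + $23,925.00 + $33,800.00 + $2,212.00 = $138,157.00

$138,157.00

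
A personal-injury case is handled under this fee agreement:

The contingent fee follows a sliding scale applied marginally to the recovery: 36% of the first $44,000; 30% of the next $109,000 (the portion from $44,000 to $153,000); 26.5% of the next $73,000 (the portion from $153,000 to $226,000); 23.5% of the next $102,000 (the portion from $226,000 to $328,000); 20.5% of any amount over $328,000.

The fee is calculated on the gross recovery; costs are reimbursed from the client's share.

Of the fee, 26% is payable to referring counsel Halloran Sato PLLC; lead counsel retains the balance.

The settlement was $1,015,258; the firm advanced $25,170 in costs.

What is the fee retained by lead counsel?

Fee base is the gross recovery, $1,015,258; costs are reimbursed separately.
First $44,000 at 36% = $15,840.00
Next $109,000 at 30% = $32,700.00
Next $73,000 at 26.5% = $19,345.00
Next $102,000 at 23.5% = $23,970.00
Remaining $687,258 at 20.5% = $140,887.89
Fee: $15,840.00 + $32,700.00 + $19,345.00 + $23,970.00 + $140,887.89 = $232,742.89
Referral share: 26% of $232,742.89 = $60,513.15; lead counsel retains $232,742.89 − $60,513.15 = $172,229.74.

$172,229.74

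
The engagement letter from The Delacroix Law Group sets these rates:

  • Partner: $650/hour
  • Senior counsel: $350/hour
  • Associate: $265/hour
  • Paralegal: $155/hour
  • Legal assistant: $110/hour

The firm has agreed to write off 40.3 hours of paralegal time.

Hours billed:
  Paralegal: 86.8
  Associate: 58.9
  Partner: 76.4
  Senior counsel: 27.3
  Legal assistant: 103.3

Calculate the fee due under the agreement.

Partner: 76.4 × $650 = $49,660.00
Senior counsel: 27.3 × $350 = $9,555.00
Associate: 58.9 × $265 = $15,608.50
Paralegal: 86.8 × $155 = $13,454.00
Legal assistant: 103.3 × $110 = $11,363.00
Subtotal: $99,640.50
Write-off: 40.3 × $155 = $6,246.50
Total: $99,640.50 − $6,246.50 = $93,394.00

$93,394.00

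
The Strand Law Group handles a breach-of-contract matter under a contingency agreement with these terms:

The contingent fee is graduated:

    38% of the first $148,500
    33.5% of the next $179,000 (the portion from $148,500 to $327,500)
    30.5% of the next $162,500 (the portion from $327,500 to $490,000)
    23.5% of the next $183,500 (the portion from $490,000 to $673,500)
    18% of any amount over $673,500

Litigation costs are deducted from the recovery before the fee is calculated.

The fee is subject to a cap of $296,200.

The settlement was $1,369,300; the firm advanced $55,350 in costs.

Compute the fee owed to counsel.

$296,200.00

Fee base (net of costs): $1,369,300 − $55,350 = $1,313,950
First $148,500 at 38% = $56,430.00
Next $179,000 at 33.5% = $59,965.00
Next $162,500 at 30.5% = $49,562.50
Next $183,500 at 23.5% = $43,122.50
Remaining $640,450 at 18% = $115,281.00
Fee: $56,430.00 + $59,965.00 + $49,562.50 + $43,122.50 + $115,281.00 = $324,361.00
$324,361.00 exceeds the $296,200 cap, so the fee is capped at $296,200.00.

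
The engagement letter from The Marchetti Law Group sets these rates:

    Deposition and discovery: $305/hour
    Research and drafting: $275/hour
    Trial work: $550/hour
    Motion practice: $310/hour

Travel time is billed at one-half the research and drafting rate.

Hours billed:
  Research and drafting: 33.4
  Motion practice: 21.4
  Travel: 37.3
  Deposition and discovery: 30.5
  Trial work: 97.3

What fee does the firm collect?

Deposition and discovery: 30.5 × $305 = $9,302.50
Research and drafting: 33.4 × $275 = $9,185.00
Trial work: 97.3 × $550 = $53,515.00
Motion practice: 21.4 × $310 = $6,634.00
Subtotal: $9,302.50 + $9,185.00 + $53,515.00 + $6,634.00 = $78,636.50
Travel: 37.3 × ($275 ÷ 2) = 37.3 × $137.50 = $5,128.75
Total: $78,636.50 + $5,128.75 = $83,765.25

$83,765.25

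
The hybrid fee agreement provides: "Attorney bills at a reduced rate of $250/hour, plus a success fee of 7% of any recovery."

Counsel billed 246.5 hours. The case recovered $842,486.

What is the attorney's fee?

$120,599.02

Hourly: 246.5 × $250 = $61,625.00
Success fee: 7% of $842,486 = $58,974.02
Total: $61,625.00 + $58,974.02 = $120,599.02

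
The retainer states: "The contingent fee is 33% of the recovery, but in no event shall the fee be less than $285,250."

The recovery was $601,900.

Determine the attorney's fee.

$285,250.00

33% of $601,900 = $198,627.00
That is below the $285,250 minimum, so the minimum applies.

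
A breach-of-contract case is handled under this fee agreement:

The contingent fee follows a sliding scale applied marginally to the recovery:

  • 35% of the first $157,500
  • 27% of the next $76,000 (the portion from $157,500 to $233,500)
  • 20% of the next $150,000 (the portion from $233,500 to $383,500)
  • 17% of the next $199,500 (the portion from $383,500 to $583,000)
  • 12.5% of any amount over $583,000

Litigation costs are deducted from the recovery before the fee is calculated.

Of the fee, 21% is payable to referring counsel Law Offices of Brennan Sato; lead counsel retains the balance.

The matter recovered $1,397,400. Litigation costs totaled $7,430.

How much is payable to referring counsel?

$50,490.56

Fee base (net of costs): $1,397,400 − $7,430 = $1,389,970
First $157,500 at 35% = $55,125.00
Next $76,000 at 27% = $20,520.00
Next $150,000 at 20% = $30,000.00
Next $199,500 at 17% = $33,915.00
Remaining $806,970 at 12.5% = $100,871.25
Fee: $55,125.00 + $20,520.00 + $30,000.00 + $33,915.00 + $100,871.25 = $240,431.25
Referral share: 21% of $240,431.25 = $50,490.56; lead counsel retains $240,431.25 − $50,490.56 = $189,940.69.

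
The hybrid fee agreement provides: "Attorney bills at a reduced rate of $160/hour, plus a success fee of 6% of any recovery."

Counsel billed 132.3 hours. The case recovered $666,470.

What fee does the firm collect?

$61,156.20

Hourly: 132.3 × $160 = $21,168.00
Success fee: 6% of $666,470 = $39,988.20
Total: $21,168.00 + $39,988.20 = $61,156.20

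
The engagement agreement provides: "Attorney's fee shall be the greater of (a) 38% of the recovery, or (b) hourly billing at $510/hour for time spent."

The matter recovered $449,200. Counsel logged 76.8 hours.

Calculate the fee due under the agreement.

$170,696.00

(a) 38% of $449,200 = $170,696.00
(b) 76.8 × $510 = $39,168.00
The greater is (a): $170,696.00.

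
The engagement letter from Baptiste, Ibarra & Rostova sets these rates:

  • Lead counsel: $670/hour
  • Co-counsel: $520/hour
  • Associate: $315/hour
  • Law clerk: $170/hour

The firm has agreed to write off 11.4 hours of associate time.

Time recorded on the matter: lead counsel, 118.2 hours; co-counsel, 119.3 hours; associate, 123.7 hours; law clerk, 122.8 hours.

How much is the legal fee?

Lead counsel: 118.2 × $670 = $79,194.00
Co-counsel: 119.3 × $520 = $62,036.00
Associate: 123.7 × $315 = $38,965.50
Law clerk: 122.8 × $170 = $20,876.00
Subtotal: $201,071.50
Write-off: 11.4 × $315 = $3,591.00
Total: $201,071.50 − $3,591.00 = $197,480.50

$197,480.50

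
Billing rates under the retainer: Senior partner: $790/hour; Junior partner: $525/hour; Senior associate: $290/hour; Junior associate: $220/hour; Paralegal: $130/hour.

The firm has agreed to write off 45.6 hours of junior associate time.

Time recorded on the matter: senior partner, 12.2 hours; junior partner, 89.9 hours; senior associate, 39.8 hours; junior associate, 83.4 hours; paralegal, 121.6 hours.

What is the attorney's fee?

Senior partner: 12.2 × $790 = $9,638.00
Junior partner: 89.9 × $525 = $47,197.50
Senior associate: 39.8 × $290 = $11,542.00
Junior associate: 83.4 × $220 = $18,348.00
Paralegal: 121.6 × $130 = $15,808.00
Subtotal: $102,533.50
Write-off: 45.6 × $220 = $10,032.00
Total: $102,533.50 − $10,032.00 = $92,501.50

$92,501.50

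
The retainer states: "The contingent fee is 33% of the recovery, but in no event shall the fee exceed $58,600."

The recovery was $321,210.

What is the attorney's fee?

$58,600.00

33% of $321,210 = $105,999.30
That exceeds the $58,600 cap, so the fee is capped at $58,600.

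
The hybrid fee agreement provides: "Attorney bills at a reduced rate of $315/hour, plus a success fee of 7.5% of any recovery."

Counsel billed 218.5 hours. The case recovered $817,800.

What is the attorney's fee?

$130,162.50

Hourly: 218.5 × $315 = $68,827.50
Success fee: 7.5% of $817,800 = $61,335.00
Total: $68,827.50 + $61,335.00 = $130,162.50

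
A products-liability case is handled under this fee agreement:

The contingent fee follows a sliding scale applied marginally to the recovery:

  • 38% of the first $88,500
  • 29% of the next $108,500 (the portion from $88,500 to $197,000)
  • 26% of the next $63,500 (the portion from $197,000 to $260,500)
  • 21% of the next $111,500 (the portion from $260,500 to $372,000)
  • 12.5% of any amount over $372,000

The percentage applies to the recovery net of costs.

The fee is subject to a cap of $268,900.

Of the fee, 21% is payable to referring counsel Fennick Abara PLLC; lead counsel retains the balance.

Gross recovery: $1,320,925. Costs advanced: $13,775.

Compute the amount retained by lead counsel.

$175,311.86

Fee base (net of costs): $1,320,925 − $13,775 = $1,307,150
First $88,500 at 38% = $33,630.00
Next $108,500 at 29% = $31,465.00
Next $63,500 at 26% = $16,510.00
Next $111,500 at 21% = $23,415.00
Remaining $935,150 at 12.5% = $116,893.75
Fee: $33,630.00 + $31,465.00 + $16,510.00 + $23,415.00 + $116,893.75 = $221,913.75
$221,913.75 is under the $268,900 cap.
Referral share: 21% of $221,913.75 = $46,601.89; lead counsel retains $221,913.75 − $46,601.89 = $175,311.86.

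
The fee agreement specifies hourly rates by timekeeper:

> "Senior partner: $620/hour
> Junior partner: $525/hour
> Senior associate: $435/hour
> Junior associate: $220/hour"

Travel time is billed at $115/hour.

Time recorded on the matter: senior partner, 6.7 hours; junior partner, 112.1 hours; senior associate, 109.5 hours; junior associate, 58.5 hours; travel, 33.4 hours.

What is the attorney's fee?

$127,350.00

Senior partner: 6.7 × $620 = $4,154.00
Junior partner: 112.1 × $525 = $58,852.50
Senior associate: 109.5 × $435 = $47,632.50
Junior associate: 58.5 × $220 = $12,870.00
Subtotal: $4,154.00 + $58,852.50 + $47,632.50 + $12,870.00 = $123,509.00
Travel: 33.4 × $115 = $3,841.00
Total: $123,509.00 + $3,841.00 = $127,350.00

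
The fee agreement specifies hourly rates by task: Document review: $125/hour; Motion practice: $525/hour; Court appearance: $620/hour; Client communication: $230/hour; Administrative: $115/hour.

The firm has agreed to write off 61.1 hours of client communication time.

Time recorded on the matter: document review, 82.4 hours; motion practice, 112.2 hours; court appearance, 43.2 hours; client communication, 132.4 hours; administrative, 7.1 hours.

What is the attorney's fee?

$113,204.50

Document review: 82.4 × $125 = $10,300.00
Motion practice: 112.2 × $525 = $58,905.00
Court appearance: 43.2 × $620 = $26,784.00
Client communication: 132.4 × $230 = $30,452.00
Administrative: 7.1 × $115 = $816.50
Subtotal: $127,257.50
Write-off: 61.1 × $230 = $14,053.00
Total: $127,257.50 − $14,053.00 = $113,204.50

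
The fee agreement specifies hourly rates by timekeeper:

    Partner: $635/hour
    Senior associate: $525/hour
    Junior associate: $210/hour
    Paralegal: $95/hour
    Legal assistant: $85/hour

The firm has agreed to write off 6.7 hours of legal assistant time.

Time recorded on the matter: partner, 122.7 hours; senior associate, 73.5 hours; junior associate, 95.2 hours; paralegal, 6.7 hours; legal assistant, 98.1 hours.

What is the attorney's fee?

Partner: 122.7 × $635 = $77,914.50
Senior associate: 73.5 × $525 = $38,587.50
Junior associate: 95.2 × $210 = $19,992.00
Paralegal: 6.7 × $95 = $636.50
Legal assistant: 98.1 × $85 = $8,338.50
Subtotal: $145,469.00
Write-off: 6.7 × $85 = $569.50
Total: $145,469.00 − $569.50 = $144,899.50

$144,899.50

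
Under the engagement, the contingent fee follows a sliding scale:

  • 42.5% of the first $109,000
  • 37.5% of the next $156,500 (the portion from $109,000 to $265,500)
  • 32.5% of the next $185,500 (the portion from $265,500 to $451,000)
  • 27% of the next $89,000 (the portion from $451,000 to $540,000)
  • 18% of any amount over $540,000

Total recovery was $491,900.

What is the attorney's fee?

First $109,000 at 42.5% = $46,325.00
Next $156,500 at 37.5% = $58,687.50
Next $185,500 at 32.5% = $60,287.50
Remaining $40,900 at 27% = $11,043.00
Fee: $46,325.00 + $58,687.50 + $60,287.50 + $11,043.00 = $176,343.00

$176,343.00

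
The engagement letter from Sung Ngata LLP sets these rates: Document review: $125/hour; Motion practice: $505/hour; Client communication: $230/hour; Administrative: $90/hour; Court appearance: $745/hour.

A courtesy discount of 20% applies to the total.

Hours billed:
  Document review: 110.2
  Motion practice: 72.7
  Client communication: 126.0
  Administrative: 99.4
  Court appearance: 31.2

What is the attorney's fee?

Document review: 110.2 × $125 = $13,775.00
Motion practice: 72.7 × $505 = $36,713.50
Client communication: 126.0 × $230 = $28,980.00
Administrative: 99.4 × $90 = $8,946.00
Court appearance: 31.2 × $745 = $23,244.00
Subtotal: $111,658.50
Less 20% discount: −$22,331.70
Total: $111,658.50 − $22,331.70 = $89,326.80

$89,326.80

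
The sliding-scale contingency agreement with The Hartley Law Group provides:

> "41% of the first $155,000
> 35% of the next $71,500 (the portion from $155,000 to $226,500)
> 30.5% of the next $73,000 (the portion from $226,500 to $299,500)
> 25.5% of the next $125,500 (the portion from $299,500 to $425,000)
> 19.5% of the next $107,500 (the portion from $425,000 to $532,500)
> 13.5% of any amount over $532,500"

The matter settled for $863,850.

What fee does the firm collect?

$208,537.25

First $155,000 at 41% = $63,550.00
Next $71,500 at 35% = $25,025.00
Next $73,000 at 30.5% = $22,265.00
Next $125,500 at 25.5% = $32,002.50
Next $107,500 at 19.5% = $20,962.50
Remaining $331,350 at 13.5% = $44,732.25
Fee: $63,550.00 + $25,025.00 + $22,265.00 + $32,002.50 + $20,962.50 + $44,732.25 = $208,537.25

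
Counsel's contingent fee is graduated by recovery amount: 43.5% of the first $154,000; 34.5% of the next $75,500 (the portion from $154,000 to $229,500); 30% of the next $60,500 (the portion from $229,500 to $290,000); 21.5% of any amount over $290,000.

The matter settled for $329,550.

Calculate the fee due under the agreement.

First $154,000 at 43.5% = $66,990.00
Next $75,500 at 34.5% = $26,047.50
Next $60,500 at 30% = $18,150.00
Remaining $39,550 at 21.5% = $8,503.25
Fee: $66,990.00 + $26,047.50 + $18,150.00 + $8,503.25 = $119,690.75

$119,690.75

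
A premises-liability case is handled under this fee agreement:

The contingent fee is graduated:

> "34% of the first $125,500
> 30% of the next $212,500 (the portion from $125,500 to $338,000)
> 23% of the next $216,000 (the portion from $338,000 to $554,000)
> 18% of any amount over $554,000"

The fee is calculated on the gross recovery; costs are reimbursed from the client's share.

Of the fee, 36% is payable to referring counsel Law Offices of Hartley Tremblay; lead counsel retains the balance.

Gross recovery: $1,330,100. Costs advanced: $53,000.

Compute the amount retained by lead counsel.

$189,310.72

Fee base is the gross recovery, $1,330,100; costs are reimbursed separately.
First $125,500 at 34% = $42,670.00
Next $212,500 at 30% = $63,750.00
Next $216,000 at 23% = $49,680.00
Remaining $776,100 at 18% = $139,698.00
Fee: $42,670.00 + $63,750.00 + $49,680.00 + $139,698.00 = $295,798.00
Referral share: 36% of $295,798.00 = $106,487.28; lead counsel retains $295,798.00 − $106,487.28 = $189,310.72.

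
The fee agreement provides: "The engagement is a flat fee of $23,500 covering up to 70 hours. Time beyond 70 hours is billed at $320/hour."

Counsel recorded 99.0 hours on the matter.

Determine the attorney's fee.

Flat fee: $23,500.00
Excess hours: 99.0 − 70 = 29.0
Overrun: 29.0 × $320 = $9,280.00
Total: $23,500.00 + $9,280.00 = $32,780.00

$32,780.00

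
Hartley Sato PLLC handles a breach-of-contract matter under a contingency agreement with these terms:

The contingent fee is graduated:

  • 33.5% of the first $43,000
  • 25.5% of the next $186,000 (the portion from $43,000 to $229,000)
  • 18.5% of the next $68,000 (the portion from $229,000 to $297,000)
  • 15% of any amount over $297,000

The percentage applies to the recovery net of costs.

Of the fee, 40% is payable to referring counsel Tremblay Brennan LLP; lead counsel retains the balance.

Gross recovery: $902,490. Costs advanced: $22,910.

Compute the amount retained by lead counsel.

Fee base (net of costs): $902,490 − $22,910 = $879,580
First $43,000 at 33.5% = $14,405.00
Next $186,000 at 25.5% = $47,430.00
Next $68,000 at 18.5% = $12,580.00
Remaining $582,580 at 15% = $87,387.00
Fee: $14,405.00 + $47,430.00 + $12,580.00 + $87,387.00 = $161,802.00
Referral share: 40% of $161,802.00 = $64,720.80; lead counsel retains $161,802.00 − $64,720.80 = $97,081.20.

$97,081.20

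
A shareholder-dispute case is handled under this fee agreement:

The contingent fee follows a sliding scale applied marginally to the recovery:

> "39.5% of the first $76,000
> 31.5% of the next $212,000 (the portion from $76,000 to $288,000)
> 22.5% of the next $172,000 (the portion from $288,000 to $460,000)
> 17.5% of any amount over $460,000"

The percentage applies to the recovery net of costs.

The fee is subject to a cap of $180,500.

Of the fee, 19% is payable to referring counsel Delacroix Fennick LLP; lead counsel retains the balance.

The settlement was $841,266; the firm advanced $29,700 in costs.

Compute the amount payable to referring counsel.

$34,295.00

Fee base (net of costs): $841,266 − $29,700 = $811,566
First $76,000 at 39.5% = $30,020.00
Next $212,000 at 31.5% = $66,780.00
Next $172,000 at 22.5% = $38,700.00
Remaining $351,566 at 17.5% = $61,524.05
Fee: $30,020.00 + $66,780.00 + $38,700.00 + $61,524.05 = $197,024.05
$197,024.05 exceeds the $180,500 cap, so the fee is capped at $180,500.00.
Referral share: 19% of $180,500.00 = $34,295.00; lead counsel retains $180,500.00 − $34,295.00 = $146,205.00.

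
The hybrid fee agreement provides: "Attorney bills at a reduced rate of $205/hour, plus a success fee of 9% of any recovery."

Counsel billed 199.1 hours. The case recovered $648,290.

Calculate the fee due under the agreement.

Hourly: 199.1 × $205 = $40,815.50
Success fee: 9% of $648,290 = $58,346.10
Total: $40,815.50 + $58,346.10 = $99,161.60

$99,161.60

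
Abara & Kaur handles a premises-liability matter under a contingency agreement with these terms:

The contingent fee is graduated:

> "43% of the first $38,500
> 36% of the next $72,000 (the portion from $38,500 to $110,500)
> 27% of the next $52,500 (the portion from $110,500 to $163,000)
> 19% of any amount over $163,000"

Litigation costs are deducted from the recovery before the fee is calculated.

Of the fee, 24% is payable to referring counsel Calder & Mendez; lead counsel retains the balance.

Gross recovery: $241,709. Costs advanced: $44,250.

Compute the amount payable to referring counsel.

Fee base (net of costs): $241,709 − $44,250 = $197,459
First $38,500 at 43% = $16,555.00
Next $72,000 at 36% = $25,920.00
Next $52,500 at 27% = $14,175.00
Remaining $34,459 at 19% = $6,547.21
Fee: $16,555.00 + $25,920.00 + $14,175.00 + $6,547.21 = $63,197.21
Referral share: 24% of $63,197.21 = $15,167.33; lead counsel retains $63,197.21 − $15,167.33 = $48,029.88.

$15,167.33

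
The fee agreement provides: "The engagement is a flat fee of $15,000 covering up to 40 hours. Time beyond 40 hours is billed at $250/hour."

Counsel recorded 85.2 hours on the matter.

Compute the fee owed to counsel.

Flat fee: $15,000.00
Excess hours: 85.2 − 40 = 45.2
Overrun: 45.2 × $250 = $11,300.00
Total: $15,000.00 + $11,300.00 = $26,300.00

$26,300.00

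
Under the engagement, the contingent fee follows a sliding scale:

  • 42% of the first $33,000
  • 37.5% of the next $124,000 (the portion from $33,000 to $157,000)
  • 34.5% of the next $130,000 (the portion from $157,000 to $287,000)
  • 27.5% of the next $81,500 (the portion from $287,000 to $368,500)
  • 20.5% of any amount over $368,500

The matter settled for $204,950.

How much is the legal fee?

First $33,000 at 42% = $13,860.00
Next $124,000 at 37.5% = $46,500.00
Remaining $47,950 at 34.5% = $16,542.75
Fee: $13,860.00 + $46,500.00 + $16,542.75 = $76,902.75

$76,902.75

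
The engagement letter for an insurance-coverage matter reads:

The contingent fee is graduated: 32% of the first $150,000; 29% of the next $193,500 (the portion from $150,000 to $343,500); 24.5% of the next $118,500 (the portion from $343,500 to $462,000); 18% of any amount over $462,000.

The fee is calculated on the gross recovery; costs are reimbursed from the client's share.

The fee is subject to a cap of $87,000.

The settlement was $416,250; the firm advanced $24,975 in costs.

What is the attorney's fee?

Fee base is the gross recovery, $416,250; costs are reimbursed separately.
First $150,000 at 32% = $48,000.00
Next $193,500 at 29% = $56,115.00
Remaining $72,750 at 24.5% = $17,823.75
Fee: $48,000.00 + $56,115.00 + $17,823.75 = $121,938.75
$121,938.75 exceeds the $87,000 cap, so the fee is capped at $87,000.00.

$87,000.00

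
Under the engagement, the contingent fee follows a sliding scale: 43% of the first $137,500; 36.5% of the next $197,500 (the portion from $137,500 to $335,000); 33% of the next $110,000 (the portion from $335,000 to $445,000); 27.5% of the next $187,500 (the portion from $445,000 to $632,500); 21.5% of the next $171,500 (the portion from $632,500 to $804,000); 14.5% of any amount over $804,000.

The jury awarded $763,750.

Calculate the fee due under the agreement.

First $137,500 at 43% = $59,125.00
Next $197,500 at 36.5% = $72,087.50
Next $110,000 at 33% = $36,300.00
Next $187,500 at 27.5% = $51,562.50
Remaining $131,250 at 21.5% = $28,218.75
Fee: $59,125.00 + $72,087.50 + $36,300.00 + $51,562.50 + $28,218.75 = $247,293.75

$247,293.75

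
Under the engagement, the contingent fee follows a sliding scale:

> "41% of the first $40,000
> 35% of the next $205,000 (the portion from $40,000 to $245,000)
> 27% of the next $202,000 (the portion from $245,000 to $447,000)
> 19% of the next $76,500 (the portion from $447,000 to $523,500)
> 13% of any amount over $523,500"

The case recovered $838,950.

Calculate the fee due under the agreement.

$198,233.50

First $40,000 at 41% = $16,400.00
Next $205,000 at 35% = $71,750.00
Next $202,000 at 27% = $54,540.00
Next $76,500 at 19% = $14,535.00
Remaining $315,450 at 13% = $41,008.50
Fee: $16,400.00 + $71,750.00 + $54,540.00 + $14,535.00 + $41,008.50 = $198,233.50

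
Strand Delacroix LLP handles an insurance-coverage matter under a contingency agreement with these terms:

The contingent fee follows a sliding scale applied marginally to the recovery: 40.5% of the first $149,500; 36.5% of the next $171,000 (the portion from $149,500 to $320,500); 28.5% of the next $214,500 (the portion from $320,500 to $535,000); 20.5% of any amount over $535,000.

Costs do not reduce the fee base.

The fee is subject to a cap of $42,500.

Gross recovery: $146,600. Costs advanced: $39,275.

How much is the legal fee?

Fee base is the gross recovery, $146,600; costs are reimbursed separately.
First $146,600 at 40.5% = $59,373.00
$59,373.00 exceeds the $42,500 cap, so the fee is capped at $42,500.00.

$42,500.00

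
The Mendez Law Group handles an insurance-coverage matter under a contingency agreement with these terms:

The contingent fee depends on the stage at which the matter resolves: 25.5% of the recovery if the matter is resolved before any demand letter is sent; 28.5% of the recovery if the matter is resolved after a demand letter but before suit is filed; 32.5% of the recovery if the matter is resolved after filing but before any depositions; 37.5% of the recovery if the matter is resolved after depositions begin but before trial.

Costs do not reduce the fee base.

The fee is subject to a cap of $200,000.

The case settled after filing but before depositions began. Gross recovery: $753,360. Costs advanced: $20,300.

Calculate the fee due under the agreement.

$200,000.00

Fee base is the gross recovery, $753,360; costs are reimbursed separately.
The matter settled after filing but before depositions began, so the 32.5% rate applies.
$753,360 × 32.5% = $244,842.00
$244,842.00 exceeds the $200,000 cap, so the fee is capped at $200,000.00.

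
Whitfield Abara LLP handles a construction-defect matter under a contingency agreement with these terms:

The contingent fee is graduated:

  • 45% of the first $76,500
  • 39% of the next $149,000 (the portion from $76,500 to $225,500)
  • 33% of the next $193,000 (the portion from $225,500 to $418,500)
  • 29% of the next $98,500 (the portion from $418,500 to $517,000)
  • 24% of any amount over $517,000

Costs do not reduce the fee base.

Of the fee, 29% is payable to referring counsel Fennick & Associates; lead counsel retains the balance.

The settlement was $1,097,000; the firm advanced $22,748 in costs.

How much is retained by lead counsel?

$230,032.90

Fee base is the gross recovery, $1,097,000; costs are reimbursed separately.
First $76,500 at 45% = $34,425.00
Next $149,000 at 39% = $58,110.00
Next $193,000 at 33% = $63,690.00
Next $98,500 at 29% = $28,565.00
Remaining $580,000 at 24% = $139,200.00
Fee: $34,425.00 + $58,110.00 + $63,690.00 + $28,565.00 + $139,200.00 = $323,990.00
Referral share: 29% of $323,990.00 = $93,957.10; lead counsel retains $323,990.00 − $93,957.10 = $230,032.90.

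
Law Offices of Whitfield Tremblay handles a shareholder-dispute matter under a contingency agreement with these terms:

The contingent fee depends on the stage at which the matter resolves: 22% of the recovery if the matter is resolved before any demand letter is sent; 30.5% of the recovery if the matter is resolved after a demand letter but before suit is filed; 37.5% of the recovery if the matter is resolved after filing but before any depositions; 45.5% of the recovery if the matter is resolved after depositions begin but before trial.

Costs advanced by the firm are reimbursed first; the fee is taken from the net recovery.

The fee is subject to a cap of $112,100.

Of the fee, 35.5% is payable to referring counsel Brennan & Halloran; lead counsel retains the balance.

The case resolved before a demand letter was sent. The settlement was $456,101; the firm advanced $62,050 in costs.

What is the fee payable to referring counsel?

$30,775.38

Fee base (net of costs): $456,101 − $62,050 = $394,051
The matter resolved before a demand letter was sent, so the 22% rate applies.
$394,051 × 22% = $86,691.22
$86,691.22 is under the $112,100 cap.
Referral share: 35.5% of $86,691.22 = $30,775.38; lead counsel retains $86,691.22 − $30,775.38 = $55,915.84.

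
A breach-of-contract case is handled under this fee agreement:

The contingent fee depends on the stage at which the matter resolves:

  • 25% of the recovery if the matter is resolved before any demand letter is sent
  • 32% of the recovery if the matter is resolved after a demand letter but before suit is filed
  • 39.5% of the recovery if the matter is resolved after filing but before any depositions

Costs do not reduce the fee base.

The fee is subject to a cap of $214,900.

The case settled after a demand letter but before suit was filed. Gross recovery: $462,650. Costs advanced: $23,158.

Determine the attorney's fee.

$148,048.00

Fee base is the gross recovery, $462,650; costs are reimbursed separately.
The matter settled after a demand letter but before suit was filed, so the 32% rate applies.
$462,650 × 32% = $148,048.00
$148,048.00 is under the $214,900 cap.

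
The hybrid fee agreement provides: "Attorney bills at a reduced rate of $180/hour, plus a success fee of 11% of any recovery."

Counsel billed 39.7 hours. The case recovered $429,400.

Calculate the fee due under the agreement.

$54,380.00

Hourly: 39.7 × $180 = $7,146.00
Success fee: 11% of $429,400 = $47,234.00
Total: $7,146.00 + $47,234.00 = $54,380.00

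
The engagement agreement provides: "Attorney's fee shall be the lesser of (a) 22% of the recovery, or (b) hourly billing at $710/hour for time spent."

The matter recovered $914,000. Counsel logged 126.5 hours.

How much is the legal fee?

(a) 22% of $914,000 = $201,080.00
(b) 126.5 × $710 = $89,815.00
The lesser is (b): $89,815.00.

$89,815.00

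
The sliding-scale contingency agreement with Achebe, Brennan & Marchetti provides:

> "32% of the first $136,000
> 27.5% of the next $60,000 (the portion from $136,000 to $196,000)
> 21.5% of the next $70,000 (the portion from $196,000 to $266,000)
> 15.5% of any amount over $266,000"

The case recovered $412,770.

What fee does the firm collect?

First $136,000 at 32% = $43,520.00
Next $60,000 at 27.5% = $16,500.00
Next $70,000 at 21.5% = $15,050.00
Remaining $146,770 at 15.5% = $22,749.35
Fee: $43,520.00 + $16,500.00 + $15,050.00 + $22,749.35 = $97,819.35

$97,819.35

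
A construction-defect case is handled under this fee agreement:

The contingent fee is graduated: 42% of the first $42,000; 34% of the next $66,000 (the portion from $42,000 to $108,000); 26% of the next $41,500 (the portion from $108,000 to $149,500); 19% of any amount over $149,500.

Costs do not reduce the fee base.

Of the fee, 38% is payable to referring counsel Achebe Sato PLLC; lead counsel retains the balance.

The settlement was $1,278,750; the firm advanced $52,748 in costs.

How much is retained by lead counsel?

$164,565.05

Fee base is the gross recovery, $1,278,750; costs are reimbursed separately.
First $42,000 at 42% = $17,640.00
Next $66,000 at 34% = $22,440.00
Next $41,500 at 26% = $10,790.00
Remaining $1,129,250 at 19% = $214,557.50
Fee: $17,640.00 + $22,440.00 + $10,790.00 + $214,557.50 = $265,427.50
Referral share: 38% of $265,427.50 = $100,862.45; lead counsel retains $265,427.50 − $100,862.45 = $164,565.05.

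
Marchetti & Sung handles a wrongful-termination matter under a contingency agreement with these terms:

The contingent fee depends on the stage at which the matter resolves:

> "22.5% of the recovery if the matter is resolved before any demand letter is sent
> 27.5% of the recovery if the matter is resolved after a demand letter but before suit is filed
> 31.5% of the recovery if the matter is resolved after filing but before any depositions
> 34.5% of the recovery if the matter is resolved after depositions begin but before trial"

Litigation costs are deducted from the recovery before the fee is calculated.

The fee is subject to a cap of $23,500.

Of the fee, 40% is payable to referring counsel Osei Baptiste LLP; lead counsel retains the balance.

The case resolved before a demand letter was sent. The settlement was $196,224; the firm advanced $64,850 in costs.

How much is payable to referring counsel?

Fee base (net of costs): $196,224 − $64,850 = $131,374
The matter resolved before a demand letter was sent, so the 22.5% rate applies.
$131,374 × 22.5% = $29,559.15
$29,559.15 exceeds the $23,500 cap, so the fee is capped at $23,500.00.
Referral share: 40% of $23,500.00 = $9,400.00; lead counsel retains $23,500.00 − $9,400.00 = $14,100.00.

$9,400.00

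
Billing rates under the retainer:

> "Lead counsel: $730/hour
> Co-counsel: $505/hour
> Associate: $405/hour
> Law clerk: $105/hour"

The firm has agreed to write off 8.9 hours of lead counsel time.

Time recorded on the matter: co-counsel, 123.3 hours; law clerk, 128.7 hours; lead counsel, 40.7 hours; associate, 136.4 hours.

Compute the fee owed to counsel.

Lead counsel: 40.7 × $730 = $29,711.00
Co-counsel: 123.3 × $505 = $62,266.50
Associate: 136.4 × $405 = $55,242.00
Law clerk: 128.7 × $105 = $13,513.50
Subtotal: $160,733.00
Write-off: 8.9 × $730 = $6,497.00
Total: $160,733.00 − $6,497.00 = $154,236.00

$154,236.00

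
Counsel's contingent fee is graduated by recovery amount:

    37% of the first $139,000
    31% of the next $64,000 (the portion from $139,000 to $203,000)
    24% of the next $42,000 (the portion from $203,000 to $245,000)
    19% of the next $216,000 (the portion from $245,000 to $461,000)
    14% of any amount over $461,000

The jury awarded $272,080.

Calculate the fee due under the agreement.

$86,495.20

First $139,000 at 37% = $51,430.00
Next $64,000 at 31% = $19,840.00
Next $42,000 at 24% = $10,080.00
Remaining $27,080 at 19% = $5,145.20
Fee: $51,430.00 + $19,840.00 + $10,080.00 + $5,145.20 = $86,495.20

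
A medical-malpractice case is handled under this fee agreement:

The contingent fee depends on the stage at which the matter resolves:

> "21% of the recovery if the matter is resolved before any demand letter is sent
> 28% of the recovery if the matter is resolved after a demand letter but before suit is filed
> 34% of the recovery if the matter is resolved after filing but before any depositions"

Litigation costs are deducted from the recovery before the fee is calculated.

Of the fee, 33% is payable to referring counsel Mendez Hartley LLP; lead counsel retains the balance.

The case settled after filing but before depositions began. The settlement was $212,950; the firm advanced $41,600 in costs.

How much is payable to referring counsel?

Fee base (net of costs): $212,950 − $41,600 = $171,350
The matter settled after filing but before depositions began, so the 34% rate applies.
$171,350 × 34% = $58,259.00
Referral share: 33% of $58,259.00 = $19,225.47; lead counsel retains $58,259.00 − $19,225.47 = $39,033.53.

$19,225.47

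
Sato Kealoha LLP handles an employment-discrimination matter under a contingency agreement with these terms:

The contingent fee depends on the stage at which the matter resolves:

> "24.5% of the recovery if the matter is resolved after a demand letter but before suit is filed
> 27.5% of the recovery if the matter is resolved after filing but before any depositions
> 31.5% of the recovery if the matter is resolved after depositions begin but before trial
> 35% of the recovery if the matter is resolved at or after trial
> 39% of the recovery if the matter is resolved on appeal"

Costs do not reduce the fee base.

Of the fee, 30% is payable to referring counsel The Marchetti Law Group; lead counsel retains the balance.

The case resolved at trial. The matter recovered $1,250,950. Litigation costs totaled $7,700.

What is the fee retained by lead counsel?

Fee base is the gross recovery, $1,250,950; costs are reimbursed separately.
The matter resolved at trial, so the 35% rate applies.
$1,250,950 × 35% = $437,832.50
Referral share: 30% of $437,832.50 = $131,349.75; lead counsel retains $437,832.50 − $131,349.75 = $306,482.75.

$306,482.75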